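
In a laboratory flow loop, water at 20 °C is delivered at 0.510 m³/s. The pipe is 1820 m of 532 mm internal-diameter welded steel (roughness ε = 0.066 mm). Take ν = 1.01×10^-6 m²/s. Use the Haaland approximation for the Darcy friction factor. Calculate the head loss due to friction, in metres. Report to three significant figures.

V = 4Q/(πD²) = 4·0.510/(π·0.532²) = 2.294 m/s
Re = VD/ν = 2.294·0.532/1.01×10^-6 = 1.21×10^6 → turbulent
ε/D = 0.066/532 = 1.24×10^-4
Haaland: f = 0.01349
h_f = f(L/D)V²/(2g) = 0.01349·(1820/0.532)·2.294²/(2·9.81) = 12.39 m

h_f ≈ 12.4 m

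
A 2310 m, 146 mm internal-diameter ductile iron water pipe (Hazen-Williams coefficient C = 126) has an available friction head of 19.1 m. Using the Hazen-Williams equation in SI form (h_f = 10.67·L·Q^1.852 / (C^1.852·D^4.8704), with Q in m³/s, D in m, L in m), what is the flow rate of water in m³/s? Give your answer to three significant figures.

Q ≈ 0.0167 m³/s

Rearranging: Q = [h_f·C^1.852·D^4.8704 / (10.67·L)]^(1/1.852)
Q = [19.1·126^1.852·0.146^4.8704 / (10.67·2310)]^0.540 = 0.01672 m³/s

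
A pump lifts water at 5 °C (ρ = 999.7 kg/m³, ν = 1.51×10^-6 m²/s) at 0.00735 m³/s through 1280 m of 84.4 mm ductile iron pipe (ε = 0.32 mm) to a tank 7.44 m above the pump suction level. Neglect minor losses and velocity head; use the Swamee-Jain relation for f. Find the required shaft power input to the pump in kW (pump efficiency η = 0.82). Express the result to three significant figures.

V = 4Q/(πD²) = 1.314 m/s; Re = 7.34×10^4; ε/D = 0.00379; f = 0.02977
h_f = f(L/D)V²/2g = 39.71 m
Total head H = z + h_f = 7.44 + 39.71 = 47.15 m
P_hyd = ρgQH = 999.7·9.81·0.00735·47.15 = 3.399 kW
P_shaft = P_hyd/η = 3.399/0.82 = 4.145 kW

P_shaft ≈ 4.14 kW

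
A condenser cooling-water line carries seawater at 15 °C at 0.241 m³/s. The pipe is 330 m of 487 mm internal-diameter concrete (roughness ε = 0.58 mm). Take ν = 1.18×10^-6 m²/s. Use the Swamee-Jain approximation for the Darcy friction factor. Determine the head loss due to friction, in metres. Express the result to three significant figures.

V = 4Q/(πD²) = 4·0.241/(π·0.487²) = 1.294 m/s
Re = VD/ν = 1.294·0.487/1.18×10^-6 = 5.34×10^5 → turbulent
ε/D = 0.58/487 = 0.00119
Swamee-Jain: f = 0.02111
h_f = f(L/D)V²/(2g) = 0.02111·(330/0.487)·1.294²/(2·9.81) = 1.221 m

h_f ≈ 1.22 m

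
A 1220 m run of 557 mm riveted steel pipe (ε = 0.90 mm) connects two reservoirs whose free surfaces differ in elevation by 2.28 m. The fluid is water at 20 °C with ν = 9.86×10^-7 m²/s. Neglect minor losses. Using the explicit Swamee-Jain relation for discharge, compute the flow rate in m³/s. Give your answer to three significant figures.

Swamee-Jain (Type II): Q = -0.965·√(gD⁵h_f/L)·ln[ε/(3.7D) + √(3.17ν²L/(gD³h_f))]
√(gD⁵h_f/L) = √(9.81·0.557⁵·2.28/1220) = 0.03135
ε/(3.7D) = 4.37×10^-4; √(3.17ν²L/(gD³h_f)) = 3.12×10^-5
Q = -0.965·0.03135·ln(4.679×10^-4) = 0.2320 m³/s
Check: V = 0.952 m/s, Re = 5.38×10^5, f = 0.02266, h_f = 2.29 m ≈ 2.28 m ✓

Q ≈ 0.232 m³/s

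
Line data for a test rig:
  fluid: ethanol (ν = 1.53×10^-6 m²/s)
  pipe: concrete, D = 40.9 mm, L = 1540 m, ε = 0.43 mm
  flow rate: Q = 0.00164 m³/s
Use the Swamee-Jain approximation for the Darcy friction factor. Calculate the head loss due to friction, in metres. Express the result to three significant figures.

h_f ≈ 122 m

V = 4Q/(πD²) = 4·0.00164/(π·0.0409²) = 1.248 m/s
Re = VD/ν = 1.248·0.0409/1.53×10^-6 = 3.34×10^4 → turbulent
ε/D = 0.43/40.9 = 0.0105
Swamee-Jain: f = 0.04072
h_f = f(L/D)V²/(2g) = 0.04072·(1540/0.0409)·1.248²/(2·9.81) = 121.8 m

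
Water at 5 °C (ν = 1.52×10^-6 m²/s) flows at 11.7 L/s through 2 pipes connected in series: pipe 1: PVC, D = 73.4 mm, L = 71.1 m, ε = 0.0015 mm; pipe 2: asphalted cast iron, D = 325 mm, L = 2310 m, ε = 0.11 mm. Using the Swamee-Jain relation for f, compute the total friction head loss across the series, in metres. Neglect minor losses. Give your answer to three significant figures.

Pipe 1: V = 2.765 m/s, Re = 1.34×10^5, ε/D = 2.04×10^-5, f = 0.01698, h_1 = f(L/D)V²/2g = 6.409 m
Pipe 2: V = 0.1410 m/s, Re = 3.02×10^4, ε/D = 3.38×10^-4, f = 0.02436, h_2 = f(L/D)V²/2g = 0.1755 m
Series → Q common, losses add: H = Σh = 6.584 m

H ≈ 6.58 m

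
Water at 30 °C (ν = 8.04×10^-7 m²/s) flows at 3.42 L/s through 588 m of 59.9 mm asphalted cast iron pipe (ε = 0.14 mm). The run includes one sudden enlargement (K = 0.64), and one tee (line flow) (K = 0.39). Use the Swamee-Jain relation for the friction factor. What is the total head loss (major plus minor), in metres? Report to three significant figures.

H_L ≈ 19.5 m

V = 4Q/(πD²) = 1.214 m/s; V²/2g = 0.07507 m
Re = 9.04×10^4, ε/D = 0.00234 → f = 0.02634 (Swamee-Jain)
Major: h_f = f(L/D)·V²/2g = 0.02634·9816·0.07507 = 19.41 m
Minor: ΣK = 1.03; h_m = ΣK·V²/2g = 0.07732 m
Total H_L = 19.41 + 0.07732 = 19.49 m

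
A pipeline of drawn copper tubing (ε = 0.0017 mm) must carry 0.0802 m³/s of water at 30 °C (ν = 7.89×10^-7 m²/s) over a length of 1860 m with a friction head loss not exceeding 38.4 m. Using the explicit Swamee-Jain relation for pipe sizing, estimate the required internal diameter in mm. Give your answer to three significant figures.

Swamee-Jain (Type III): D = 0.66·[ε^1.25·(LQ²/(gh_f))^4.75 + ν·Q^9.4·(L/(gh_f))^5.2]^0.04
LQ²/(gh_f) = 0.03176; L/(gh_f) = 4.938
Term 1 = ε^1.25·(…)^4.75 = 4.70×10^-15; Term 2 = ν·Q^9.4·(…)^5.2 = 1.59×10^-13
D = 0.66·(4.70×10^-15 + 1.59×10^-13)^0.04 = 0.2033 m = 203 mm
Check: V = 2.47 m/s, Re = 6.37×10^5, f = 0.01270, h_f = 36.1 m ≈ 38.4 m ✓

D ≈ 203 mm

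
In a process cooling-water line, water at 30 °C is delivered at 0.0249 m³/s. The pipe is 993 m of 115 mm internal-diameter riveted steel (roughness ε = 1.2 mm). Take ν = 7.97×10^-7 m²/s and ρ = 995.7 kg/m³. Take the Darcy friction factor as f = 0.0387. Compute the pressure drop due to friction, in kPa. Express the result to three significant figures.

V = 4Q/(πD²) = 4·0.0249/(π·0.115²) = 2.397 m/s
h_f = f(L/D)V²/(2g) = 0.03870·(993/0.115)·2.397²/(2·9.81) = 97.88 m
Δp = ρg·h_f = 995.7·9.81·97.88 = 956.1 kPa

Δp ≈ 956 kPa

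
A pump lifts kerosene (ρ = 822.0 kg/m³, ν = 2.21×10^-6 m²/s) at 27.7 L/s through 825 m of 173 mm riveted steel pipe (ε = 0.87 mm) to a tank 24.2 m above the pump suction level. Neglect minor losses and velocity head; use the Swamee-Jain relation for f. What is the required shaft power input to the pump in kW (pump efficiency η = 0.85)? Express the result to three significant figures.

V = 4Q/(πD²) = 1.178 m/s; Re = 9.22×10^4; ε/D = 0.00503; f = 0.03170
h_f = f(L/D)V²/2g = 10.70 m
Total head H = z + h_f = 24.2 + 10.70 = 34.90 m
P_hyd = ρgQH = 822.0·9.81·0.0277·34.90 = 7.795 kW
P_shaft = P_hyd/η = 7.795/0.85 = 9.171 kW

P_shaft ≈ 9.17 kW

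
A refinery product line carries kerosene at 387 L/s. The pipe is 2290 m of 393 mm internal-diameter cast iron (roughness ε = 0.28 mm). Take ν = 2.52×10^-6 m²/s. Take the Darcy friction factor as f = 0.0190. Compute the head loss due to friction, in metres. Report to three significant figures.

V = 4Q/(πD²) = 4·0.387/(π·0.393²) = 3.190 m/s
h_f = f(L/D)V²/(2g) = 0.01900·(2290/0.393)·3.190²/(2·9.81) = 57.43 m

h_f ≈ 57.4 m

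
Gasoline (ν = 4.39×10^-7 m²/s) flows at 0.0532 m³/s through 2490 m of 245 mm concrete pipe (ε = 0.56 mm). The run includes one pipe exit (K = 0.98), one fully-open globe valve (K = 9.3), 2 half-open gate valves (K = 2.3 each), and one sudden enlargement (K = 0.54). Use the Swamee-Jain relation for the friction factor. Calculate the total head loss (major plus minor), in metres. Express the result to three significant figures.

H_L ≈ 17.3 m

V = 4Q/(πD²) = 1.128 m/s; V²/2g = 0.06491 m
Re = 6.30×10^5, ε/D = 0.00229 → f = 0.02464 (Swamee-Jain)
Major: h_f = f(L/D)·V²/2g = 0.02464·10163·0.06491 = 16.25 m
Minor: ΣK = 15.4; h_m = ΣK·V²/2g = 1.001 m
Total H_L = 16.25 + 1.001 = 17.25 m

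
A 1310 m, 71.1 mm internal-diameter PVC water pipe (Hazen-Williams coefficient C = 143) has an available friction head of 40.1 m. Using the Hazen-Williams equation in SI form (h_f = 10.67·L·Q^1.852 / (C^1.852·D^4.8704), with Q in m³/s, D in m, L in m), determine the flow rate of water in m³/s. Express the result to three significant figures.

Q ≈ 0.00580 m³/s

Rearranging: Q = [h_f·C^1.852·D^4.8704 / (10.67·L)]^(1/1.852)
Q = [40.1·143^1.852·0.0711^4.8704 / (10.67·1310)]^0.540 = 0.005798 m³/s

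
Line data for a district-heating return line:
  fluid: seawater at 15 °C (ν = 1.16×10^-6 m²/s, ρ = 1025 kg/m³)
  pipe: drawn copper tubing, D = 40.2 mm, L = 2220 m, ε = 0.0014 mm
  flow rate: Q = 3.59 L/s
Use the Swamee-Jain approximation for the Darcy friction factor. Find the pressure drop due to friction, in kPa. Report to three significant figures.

V = 4Q/(πD²) = 4·0.00359/(π·0.0402²) = 2.828 m/s
Re = VD/ν = 2.828·0.0402/1.16×10^-6 = 9.80×10^4 → turbulent
ε/D = 0.0014/40.2 = 3.48×10^-5
Swamee-Jain: f = 0.01815
h_f = f(L/D)V²/(2g) = 0.01815·(2220/0.0402)·2.828²/(2·9.81) = 408.6 m
Δp = ρg·h_f = 1025·9.81·408.6 = 4109 kPa

Δp ≈ 4110 kPa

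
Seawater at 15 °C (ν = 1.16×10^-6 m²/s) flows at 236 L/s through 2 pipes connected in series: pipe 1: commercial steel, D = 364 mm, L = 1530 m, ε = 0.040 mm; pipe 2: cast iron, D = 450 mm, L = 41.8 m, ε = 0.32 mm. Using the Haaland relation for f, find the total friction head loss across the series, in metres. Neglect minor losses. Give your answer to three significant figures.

H ≈ 15.5 m

Pipe 1: V = 2.268 m/s, Re = 7.12×10^5, ε/D = 1.10×10^-4, f = 0.01386, h_1 = f(L/D)V²/2g = 15.28 m
Pipe 2: V = 1.484 m/s, Re = 5.76×10^5, ε/D = 7.11×10^-4, f = 0.01872, h_2 = f(L/D)V²/2g = 0.1951 m
Series → Q common, losses add: H = Σh = 15.47 m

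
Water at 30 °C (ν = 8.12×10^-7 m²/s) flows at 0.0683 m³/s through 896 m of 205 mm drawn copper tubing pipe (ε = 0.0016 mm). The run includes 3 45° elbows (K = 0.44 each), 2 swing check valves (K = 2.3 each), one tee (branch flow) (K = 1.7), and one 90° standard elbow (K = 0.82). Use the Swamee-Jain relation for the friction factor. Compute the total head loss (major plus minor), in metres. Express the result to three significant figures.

V = 4Q/(πD²) = 2.069 m/s; V²/2g = 0.2182 m
Re = 5.22×10^5, ε/D = 7.80×10^-6 → f = 0.01312 (Swamee-Jain)
Major: h_f = f(L/D)·V²/2g = 0.01312·4371·0.2182 = 12.51 m
Minor: ΣK = 8.44; h_m = ΣK·V²/2g = 1.842 m
Total H_L = 12.51 + 1.842 = 14.36 m

H_L ≈ 14.4 m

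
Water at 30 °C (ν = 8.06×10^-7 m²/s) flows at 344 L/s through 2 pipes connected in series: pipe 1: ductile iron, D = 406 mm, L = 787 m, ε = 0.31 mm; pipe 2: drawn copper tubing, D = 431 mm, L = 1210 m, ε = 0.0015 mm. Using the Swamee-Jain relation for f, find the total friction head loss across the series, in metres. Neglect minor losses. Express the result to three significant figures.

H ≈ 22.1 m

Pipe 1: V = 2.657 m/s, Re = 1.34×10^6, ε/D = 7.64×10^-4, f = 0.01877, h_1 = f(L/D)V²/2g = 13.09 m
Pipe 2: V = 2.358 m/s, Re = 1.26×10^6, ε/D = 3.48×10^-6, f = 0.01127, h_2 = f(L/D)V²/2g = 8.964 m
Series → Q common, losses add: H = Σh = 22.05 m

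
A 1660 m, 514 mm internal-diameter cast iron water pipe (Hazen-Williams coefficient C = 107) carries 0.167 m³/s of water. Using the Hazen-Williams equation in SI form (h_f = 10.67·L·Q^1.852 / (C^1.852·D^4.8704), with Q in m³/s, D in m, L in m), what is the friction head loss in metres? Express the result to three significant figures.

h_f ≈ 2.87 m

h_f = 10.67·1660·0.167^1.852 / (107^1.852·0.514^4.8704) = 2.871 m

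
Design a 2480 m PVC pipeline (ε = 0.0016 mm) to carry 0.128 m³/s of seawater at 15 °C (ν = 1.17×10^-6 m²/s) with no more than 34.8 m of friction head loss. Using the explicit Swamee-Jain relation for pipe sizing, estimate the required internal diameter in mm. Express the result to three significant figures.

D ≈ 267 mm

Swamee-Jain (Type III): D = 0.66·[ε^1.25·(LQ²/(gh_f))^4.75 + ν·Q^9.4·(L/(gh_f))^5.2]^0.04
LQ²/(gh_f) = 0.1190; L/(gh_f) = 7.264
Term 1 = ε^1.25·(…)^4.75 = 2.31×10^-12; Term 2 = ν·Q^9.4·(…)^5.2 = 1.43×10^-10
D = 0.66·(2.31×10^-12 + 1.43×10^-10)^0.04 = 0.2667 m = 267 mm
Check: V = 2.29 m/s, Re = 5.22×10^5, f = 0.01309, h_f = 32.6 m ≈ 34.8 m ✓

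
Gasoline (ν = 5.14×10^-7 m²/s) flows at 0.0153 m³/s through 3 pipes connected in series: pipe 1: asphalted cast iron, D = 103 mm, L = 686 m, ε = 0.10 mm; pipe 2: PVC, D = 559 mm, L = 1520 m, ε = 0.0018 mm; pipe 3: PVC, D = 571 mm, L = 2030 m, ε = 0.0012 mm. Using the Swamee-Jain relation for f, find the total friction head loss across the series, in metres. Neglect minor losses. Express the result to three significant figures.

H ≈ 23.4 m

Pipe 1: V = 1.836 m/s, Re = 3.68×10^5, ε/D = 9.71×10^-4, f = 0.02045, h_1 = f(L/D)V²/2g = 23.40 m
Pipe 2: V = 0.06234 m/s, Re = 6.78×10^4, ε/D = 3.22×10^-6, f = 0.01942, h_2 = f(L/D)V²/2g = 0.01046 m
Pipe 3: V = 0.05975 m/s, Re = 6.64×10^4, ε/D = 2.10×10^-6, f = 0.01951, h_3 = f(L/D)V²/2g = 0.01262 m
Series → Q common, losses add: H = Σh = 23.42 m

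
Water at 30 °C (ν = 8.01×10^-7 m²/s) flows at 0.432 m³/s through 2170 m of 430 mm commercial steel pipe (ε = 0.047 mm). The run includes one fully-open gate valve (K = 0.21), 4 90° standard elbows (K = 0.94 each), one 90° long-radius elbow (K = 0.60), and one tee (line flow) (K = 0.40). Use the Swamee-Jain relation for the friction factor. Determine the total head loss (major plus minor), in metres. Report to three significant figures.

H_L ≈ 32.3 m

V = 4Q/(πD²) = 2.975 m/s; V²/2g = 0.4510 m
Re = 1.60×10^6, ε/D = 1.09×10^-4 → f = 0.01320 (Swamee-Jain)
Major: h_f = f(L/D)·V²/2g = 0.01320·5047·0.4510 = 30.05 m
Minor: ΣK = 4.97; h_m = ΣK·V²/2g = 2.242 m
Total H_L = 30.05 + 2.242 = 32.30 m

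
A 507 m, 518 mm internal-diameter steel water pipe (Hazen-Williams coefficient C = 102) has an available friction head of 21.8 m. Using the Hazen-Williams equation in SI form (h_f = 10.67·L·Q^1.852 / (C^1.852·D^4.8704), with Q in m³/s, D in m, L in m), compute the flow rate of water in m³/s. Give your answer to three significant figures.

Q ≈ 0.921 m³/s

Rearranging: Q = [h_f·C^1.852·D^4.8704 / (10.67·L)]^(1/1.852)
Q = [21.8·102^1.852·0.518^4.8704 / (10.67·507)]^0.540 = 0.9211 m³/s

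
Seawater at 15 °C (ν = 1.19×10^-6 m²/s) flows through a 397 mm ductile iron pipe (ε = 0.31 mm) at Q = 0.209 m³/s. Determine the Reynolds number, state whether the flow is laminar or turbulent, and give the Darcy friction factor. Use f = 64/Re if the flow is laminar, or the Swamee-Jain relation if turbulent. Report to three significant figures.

Re ≈ 5.63×10^5; turbulent; f ≈ 0.0193

V = 4Q/(πD²) = 1.688 m/s
Re = VD/ν = 1.688·0.397/1.19×10^-6 = 5.63×10^5
Re > 4000 → turbulent; ε/D = 7.81×10^-4
Swamee-Jain: f = 0.01926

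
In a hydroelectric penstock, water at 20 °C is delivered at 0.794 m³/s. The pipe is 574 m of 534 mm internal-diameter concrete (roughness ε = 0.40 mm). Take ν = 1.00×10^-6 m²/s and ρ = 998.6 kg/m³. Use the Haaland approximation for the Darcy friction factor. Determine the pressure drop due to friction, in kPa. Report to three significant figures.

Δp ≈ 125 kPa

V = 4Q/(πD²) = 4·0.794/(π·0.534²) = 3.545 m/s
Re = VD/ν = 3.545·0.534/1.00×10^-6 = 1.89×10^6 → turbulent
ε/D = 0.40/534 = 7.49×10^-4
Haaland: f = 0.01854
h_f = f(L/D)V²/(2g) = 0.01854·(574/0.534)·3.545²/(2·9.81) = 12.76 m
Δp = ρg·h_f = 998.6·9.81·12.76 = 125.0 kPa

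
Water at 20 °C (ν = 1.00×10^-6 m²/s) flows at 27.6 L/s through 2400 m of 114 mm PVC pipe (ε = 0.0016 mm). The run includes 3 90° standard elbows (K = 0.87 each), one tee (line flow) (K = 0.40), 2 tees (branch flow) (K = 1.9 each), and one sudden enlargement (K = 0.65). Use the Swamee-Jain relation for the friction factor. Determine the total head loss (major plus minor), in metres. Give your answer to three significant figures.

H_L ≈ 116 m

V = 4Q/(πD²) = 2.704 m/s; V²/2g = 0.3727 m
Re = 3.08×10^5, ε/D = 1.40×10^-5 → f = 0.01447 (Swamee-Jain)
Major: h_f = f(L/D)·V²/2g = 0.01447·21053·0.3727 = 113.5 m
Minor: ΣK = 7.46; h_m = ΣK·V²/2g = 2.780 m
Total H_L = 113.5 + 2.780 = 116.3 m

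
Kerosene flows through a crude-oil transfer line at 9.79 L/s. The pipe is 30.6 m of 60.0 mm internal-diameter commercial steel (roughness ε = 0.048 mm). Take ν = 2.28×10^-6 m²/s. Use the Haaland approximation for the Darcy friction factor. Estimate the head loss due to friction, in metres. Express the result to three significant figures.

V = 4Q/(πD²) = 4·0.00979/(π·0.0600²) = 3.463 m/s
Re = VD/ν = 3.463·0.0600/2.28×10^-6 = 9.11×10^4 → turbulent
ε/D = 0.048/60.0 = 8.00×10^-4
Haaland: f = 0.02146
h_f = f(L/D)V²/(2g) = 0.02146·(30.6/0.0600)·3.463²/(2·9.81) = 6.687 m

h_f ≈ 6.69 m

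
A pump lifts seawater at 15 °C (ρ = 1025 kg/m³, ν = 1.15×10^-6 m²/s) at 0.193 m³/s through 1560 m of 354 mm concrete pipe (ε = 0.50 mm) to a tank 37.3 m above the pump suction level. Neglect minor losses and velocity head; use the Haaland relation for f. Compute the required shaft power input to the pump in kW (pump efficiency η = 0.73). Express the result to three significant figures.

P_shaft ≈ 149 kW

V = 4Q/(πD²) = 1.961 m/s; Re = 6.04×10^5; ε/D = 0.00141; f = 0.02178
h_f = f(L/D)V²/2g = 18.81 m
Total head H = z + h_f = 37.3 + 18.81 = 56.11 m
P_hyd = ρgQH = 1025·9.81·0.193·56.11 = 108.9 kW
P_shaft = P_hyd/η = 108.9/0.73 = 149.2 kW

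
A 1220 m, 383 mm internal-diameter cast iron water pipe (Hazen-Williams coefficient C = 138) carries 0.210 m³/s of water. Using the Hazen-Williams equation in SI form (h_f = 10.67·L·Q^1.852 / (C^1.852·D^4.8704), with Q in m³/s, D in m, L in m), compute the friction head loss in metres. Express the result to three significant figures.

h_f ≈ 8.44 m

h_f = 10.67·1220·0.210^1.852 / (138^1.852·0.383^4.8704) = 8.437 m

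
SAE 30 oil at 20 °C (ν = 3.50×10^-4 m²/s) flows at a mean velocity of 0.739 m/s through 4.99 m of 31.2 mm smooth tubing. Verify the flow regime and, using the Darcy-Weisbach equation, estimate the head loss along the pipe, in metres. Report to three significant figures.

h_f ≈ 4.32 m

Re = VD/ν = 0.739·0.03120/3.50×10^-4 = 65.9 → laminar (Re < 2300)
f = 64/Re = 0.9715
h_f = f(L/D)V²/(2g) = 0.9715·(4.99/0.03120)·0.739²/(2·9.81) = 4.325 m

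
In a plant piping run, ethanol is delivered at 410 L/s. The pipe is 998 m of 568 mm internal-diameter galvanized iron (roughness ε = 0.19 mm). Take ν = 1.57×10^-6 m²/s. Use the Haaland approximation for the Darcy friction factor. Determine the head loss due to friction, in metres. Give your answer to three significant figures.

h_f ≈ 3.82 m

V = 4Q/(πD²) = 4·0.410/(π·0.568²) = 1.618 m/s
Re = VD/ν = 1.618·0.568/1.57×10^-6 = 5.85×10^5 → turbulent
ε/D = 0.19/568 = 3.35×10^-4
Haaland: f = 0.01628
h_f = f(L/D)V²/(2g) = 0.01628·(998/0.568)·1.618²/(2·9.81) = 3.817 m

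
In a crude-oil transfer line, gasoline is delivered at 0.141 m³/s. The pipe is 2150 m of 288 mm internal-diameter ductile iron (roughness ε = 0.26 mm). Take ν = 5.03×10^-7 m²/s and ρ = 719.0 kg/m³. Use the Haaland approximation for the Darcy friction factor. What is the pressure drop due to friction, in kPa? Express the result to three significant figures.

Δp ≈ 244 kPa

V = 4Q/(πD²) = 4·0.141/(π·0.288²) = 2.164 m/s
Re = VD/ν = 2.164·0.288/5.03×10^-7 = 1.24×10^6 → turbulent
ε/D = 0.26/288 = 9.03×10^-4
Haaland: f = 0.01943
h_f = f(L/D)V²/(2g) = 0.01943·(2150/0.288)·2.164²/(2·9.81) = 34.63 m
Δp = ρg·h_f = 719.0·9.81·34.63 = 244.2 kPa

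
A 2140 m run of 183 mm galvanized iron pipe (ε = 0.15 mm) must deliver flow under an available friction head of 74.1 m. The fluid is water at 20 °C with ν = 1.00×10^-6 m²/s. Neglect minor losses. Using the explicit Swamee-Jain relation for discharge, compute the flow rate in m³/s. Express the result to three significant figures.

Q ≈ 0.0665 m³/s

Swamee-Jain (Type II): Q = -0.965·√(gD⁵h_f/L)·ln[ε/(3.7D) + √(3.17ν²L/(gD³h_f))]
√(gD⁵h_f/L) = √(9.81·0.183⁵·74.1/2140) = 0.008350
ε/(3.7D) = 2.22×10^-4; √(3.17ν²L/(gD³h_f)) = 3.90×10^-5
Q = -0.965·0.008350·ln(2.606×10^-4) = 0.06649 m³/s
Check: V = 2.53 m/s, Re = 4.63×10^5, f = 0.01958, h_f = 74.6 m ≈ 74.1 m ✓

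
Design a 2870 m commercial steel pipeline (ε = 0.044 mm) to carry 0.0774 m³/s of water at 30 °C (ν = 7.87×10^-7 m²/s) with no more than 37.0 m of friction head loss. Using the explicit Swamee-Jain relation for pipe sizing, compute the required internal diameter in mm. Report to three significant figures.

Swamee-Jain (Type III): D = 0.66·[ε^1.25·(LQ²/(gh_f))^4.75 + ν·Q^9.4·(L/(gh_f))^5.2]^0.04
LQ²/(gh_f) = 0.04737; L/(gh_f) = 7.907
Term 1 = ε^1.25·(…)^4.75 = 1.83×10^-12; Term 2 = ν·Q^9.4·(…)^5.2 = 1.32×10^-12
D = 0.66·(1.83×10^-12 + 1.32×10^-12)^0.04 = 0.2288 m = 229 mm
Check: V = 1.88 m/s, Re = 5.47×10^5, f = 0.01532, h_f = 34.7 m ≈ 37.0 m ✓

D ≈ 229 mm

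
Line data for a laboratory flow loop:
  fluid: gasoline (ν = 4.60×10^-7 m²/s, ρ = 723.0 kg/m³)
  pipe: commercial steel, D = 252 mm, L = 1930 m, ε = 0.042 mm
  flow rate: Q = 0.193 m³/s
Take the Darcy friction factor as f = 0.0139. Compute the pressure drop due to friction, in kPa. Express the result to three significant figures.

Δp ≈ 576 kPa

V = 4Q/(πD²) = 4·0.193/(π·0.252²) = 3.870 m/s
h_f = f(L/D)V²/(2g) = 0.01390·(1930/0.252)·3.870²/(2·9.81) = 81.25 m
Δp = ρg·h_f = 723.0·9.81·81.25 = 576.3 kPa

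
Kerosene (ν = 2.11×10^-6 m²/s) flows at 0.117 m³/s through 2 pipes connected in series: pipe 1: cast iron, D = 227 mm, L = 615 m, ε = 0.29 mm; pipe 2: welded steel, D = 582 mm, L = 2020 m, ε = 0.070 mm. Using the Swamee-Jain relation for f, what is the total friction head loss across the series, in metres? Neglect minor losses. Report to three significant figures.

Pipe 1: V = 2.891 m/s, Re = 3.11×10^5, ε/D = 0.00128, f = 0.02180, h_1 = f(L/D)V²/2g = 25.16 m
Pipe 2: V = 0.4398 m/s, Re = 1.21×10^5, ε/D = 1.20×10^-4, f = 0.01794, h_2 = f(L/D)V²/2g = 0.6139 m
Series → Q common, losses add: H = Σh = 25.77 m

H ≈ 25.8 m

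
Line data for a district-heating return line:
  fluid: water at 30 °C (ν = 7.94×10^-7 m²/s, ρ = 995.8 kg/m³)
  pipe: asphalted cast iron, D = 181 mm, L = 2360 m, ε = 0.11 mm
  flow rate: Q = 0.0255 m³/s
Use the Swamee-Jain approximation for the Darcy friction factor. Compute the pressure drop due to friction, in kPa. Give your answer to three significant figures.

Δp ≈ 123 kPa

V = 4Q/(πD²) = 4·0.0255/(π·0.181²) = 0.9910 m/s
Re = VD/ν = 0.9910·0.181/7.94×10^-7 = 2.26×10^5 → turbulent
ε/D = 0.11/181 = 6.08×10^-4
Swamee-Jain: f = 0.01929
h_f = f(L/D)V²/(2g) = 0.01929·(2360/0.181)·0.9910²/(2·9.81) = 12.59 m
Δp = ρg·h_f = 995.8·9.81·12.59 = 123.0 kPa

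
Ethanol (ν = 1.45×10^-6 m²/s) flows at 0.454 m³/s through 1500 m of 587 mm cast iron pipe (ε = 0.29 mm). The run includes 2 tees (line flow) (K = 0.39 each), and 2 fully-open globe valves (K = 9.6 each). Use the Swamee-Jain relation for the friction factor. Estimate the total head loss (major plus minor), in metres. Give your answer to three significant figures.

V = 4Q/(πD²) = 1.678 m/s; V²/2g = 0.1434 m
Re = 6.79×10^5, ε/D = 4.94×10^-4 → f = 0.01750 (Swamee-Jain)
Major: h_f = f(L/D)·V²/2g = 0.01750·2555·0.1434 = 6.413 m
Minor: ΣK = 20.0; h_m = ΣK·V²/2g = 2.866 m
Total H_L = 6.413 + 2.866 = 9.279 m

H_L ≈ 9.28 m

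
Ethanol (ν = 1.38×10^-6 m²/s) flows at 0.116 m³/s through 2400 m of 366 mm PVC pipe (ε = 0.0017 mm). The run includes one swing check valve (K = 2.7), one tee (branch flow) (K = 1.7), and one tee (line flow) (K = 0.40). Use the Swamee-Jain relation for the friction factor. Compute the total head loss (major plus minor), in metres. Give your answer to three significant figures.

V = 4Q/(πD²) = 1.103 m/s; V²/2g = 0.06196 m
Re = 2.92×10^5, ε/D = 4.64×10^-6 → f = 0.01450 (Swamee-Jain)
Major: h_f = f(L/D)·V²/2g = 0.01450·6557·0.06196 = 5.890 m
Minor: ΣK = 4.80; h_m = ΣK·V²/2g = 0.2974 m
Total H_L = 5.890 + 0.2974 = 6.188 m

H_L ≈ 6.19 m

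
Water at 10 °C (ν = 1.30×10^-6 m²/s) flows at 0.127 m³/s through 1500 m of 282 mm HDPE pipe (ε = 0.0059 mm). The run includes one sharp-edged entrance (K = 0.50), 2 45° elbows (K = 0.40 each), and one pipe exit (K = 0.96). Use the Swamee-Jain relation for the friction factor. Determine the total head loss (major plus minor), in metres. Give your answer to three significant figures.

V = 4Q/(πD²) = 2.033 m/s; V²/2g = 0.2107 m
Re = 4.41×10^5, ε/D = 2.09×10^-5 → f = 0.01370 (Swamee-Jain)
Major: h_f = f(L/D)·V²/2g = 0.01370·5319·0.2107 = 15.35 m
Minor: ΣK = 2.26; h_m = ΣK·V²/2g = 0.4763 m
Total H_L = 15.35 + 0.4763 = 15.83 m

H_L ≈ 15.8 m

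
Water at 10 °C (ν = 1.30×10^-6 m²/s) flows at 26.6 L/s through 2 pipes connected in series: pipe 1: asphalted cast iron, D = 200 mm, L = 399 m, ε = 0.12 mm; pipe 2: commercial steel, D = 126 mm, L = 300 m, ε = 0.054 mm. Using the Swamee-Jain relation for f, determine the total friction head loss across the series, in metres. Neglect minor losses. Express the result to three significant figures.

H ≈ 11.7 m

Pipe 1: V = 0.8467 m/s, Re = 1.30×10^5, ε/D = 6.00×10^-4, f = 0.02023, h_1 = f(L/D)V²/2g = 1.475 m
Pipe 2: V = 2.133 m/s, Re = 2.07×10^5, ε/D = 4.29×10^-4, f = 0.01849, h_2 = f(L/D)V²/2g = 10.21 m
Series → Q common, losses add: H = Σh = 11.68 m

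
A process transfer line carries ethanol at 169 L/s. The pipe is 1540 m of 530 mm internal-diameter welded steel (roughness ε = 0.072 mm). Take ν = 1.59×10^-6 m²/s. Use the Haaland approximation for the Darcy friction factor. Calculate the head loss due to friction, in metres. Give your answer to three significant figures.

h_f ≈ 1.38 m

V = 4Q/(πD²) = 4·0.169/(π·0.530²) = 0.7660 m/s
Re = VD/ν = 0.7660·0.530/1.59×10^-6 = 2.55×10^5 → turbulent
ε/D = 0.072/530 = 1.36×10^-4
Haaland: f = 0.01587
h_f = f(L/D)V²/(2g) = 0.01587·(1540/0.530)·0.7660²/(2·9.81) = 1.380 m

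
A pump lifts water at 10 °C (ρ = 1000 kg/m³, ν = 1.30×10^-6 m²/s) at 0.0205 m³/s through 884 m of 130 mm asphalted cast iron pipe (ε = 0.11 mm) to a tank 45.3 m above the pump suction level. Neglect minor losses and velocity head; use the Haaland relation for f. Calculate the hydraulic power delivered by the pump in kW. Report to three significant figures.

V = 4Q/(πD²) = 1.544 m/s; Re = 1.54×10^5; ε/D = 8.46×10^-4; f = 0.02063
h_f = f(L/D)V²/2g = 17.06 m
Total head H = z + h_f = 45.3 + 17.06 = 62.36 m
P_hyd = ρgQH = 1000·9.81·0.0205·62.36 = 12.54 kW

P_hyd ≈ 12.5 kW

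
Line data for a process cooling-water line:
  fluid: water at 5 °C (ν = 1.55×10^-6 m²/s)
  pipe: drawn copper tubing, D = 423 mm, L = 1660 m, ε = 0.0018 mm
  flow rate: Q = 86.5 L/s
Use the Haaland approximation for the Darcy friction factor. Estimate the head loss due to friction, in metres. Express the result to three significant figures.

h_f ≈ 1.22 m

V = 4Q/(πD²) = 4·0.0865/(π·0.423²) = 0.6155 m/s
Re = VD/ν = 0.6155·0.423/1.55×10^-6 = 1.68×10^5 → turbulent
ε/D = 0.0018/423 = 4.26×10^-6
Haaland: f = 0.01606
h_f = f(L/D)V²/(2g) = 0.01606·(1660/0.423)·0.6155²/(2·9.81) = 1.217 m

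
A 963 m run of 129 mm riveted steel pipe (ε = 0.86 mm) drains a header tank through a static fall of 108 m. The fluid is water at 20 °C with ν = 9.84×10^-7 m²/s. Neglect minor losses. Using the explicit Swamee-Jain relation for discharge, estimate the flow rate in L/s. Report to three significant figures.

Swamee-Jain (Type II): Q = -0.965·√(gD⁵h_f/L)·ln[ε/(3.7D) + √(3.17ν²L/(gD³h_f))]
√(gD⁵h_f/L) = √(9.81·0.129⁵·108/963) = 0.006269
ε/(3.7D) = 0.00180; √(3.17ν²L/(gD³h_f)) = 3.61×10^-5
Q = -0.965·0.006269·ln(0.001838) = 0.03811 m³/s
Check: V = 2.92 m/s, Re = 3.82×10^5, f = 0.03351, h_f = 108 m ≈ 108 m ✓

Q ≈ 38.1 L/s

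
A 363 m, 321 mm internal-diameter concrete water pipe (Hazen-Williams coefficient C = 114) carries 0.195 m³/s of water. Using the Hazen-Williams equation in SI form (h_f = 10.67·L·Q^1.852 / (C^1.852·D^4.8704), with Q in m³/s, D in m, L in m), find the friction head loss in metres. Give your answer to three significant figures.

h_f ≈ 7.37 m

h_f = 10.67·363·0.195^1.852 / (114^1.852·0.321^4.8704) = 7.368 m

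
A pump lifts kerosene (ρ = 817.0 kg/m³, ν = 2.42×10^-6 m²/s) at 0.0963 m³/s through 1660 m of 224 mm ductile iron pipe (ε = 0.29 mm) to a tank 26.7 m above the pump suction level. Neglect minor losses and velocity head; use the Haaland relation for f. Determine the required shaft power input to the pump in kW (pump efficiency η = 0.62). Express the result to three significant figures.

V = 4Q/(πD²) = 2.444 m/s; Re = 2.26×10^5; ε/D = 0.00129; f = 0.02190
h_f = f(L/D)V²/2g = 49.41 m
Total head H = z + h_f = 26.7 + 49.41 = 76.11 m
P_hyd = ρgQH = 817.0·9.81·0.0963·76.11 = 58.74 kW
P_shaft = P_hyd/η = 58.74/0.62 = 94.74 kW

P_shaft ≈ 94.7 kW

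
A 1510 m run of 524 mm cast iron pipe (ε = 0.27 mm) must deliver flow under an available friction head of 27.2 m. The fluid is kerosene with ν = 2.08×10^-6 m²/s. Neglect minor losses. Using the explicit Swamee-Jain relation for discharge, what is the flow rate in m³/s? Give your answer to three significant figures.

Q ≈ 0.703 m³/s

Swamee-Jain (Type II): Q = -0.965·√(gD⁵h_f/L)·ln[ε/(3.7D) + √(3.17ν²L/(gD³h_f))]
√(gD⁵h_f/L) = √(9.81·0.524⁵·27.2/1510) = 0.08355
ε/(3.7D) = 1.39×10^-4; √(3.17ν²L/(gD³h_f)) = 2.32×10^-5
Q = -0.965·0.08355·ln(1.625×10^-4) = 0.7035 m³/s
Check: V = 3.26 m/s, Re = 8.22×10^5, f = 0.01751, h_f = 27.4 m ≈ 27.2 m ✓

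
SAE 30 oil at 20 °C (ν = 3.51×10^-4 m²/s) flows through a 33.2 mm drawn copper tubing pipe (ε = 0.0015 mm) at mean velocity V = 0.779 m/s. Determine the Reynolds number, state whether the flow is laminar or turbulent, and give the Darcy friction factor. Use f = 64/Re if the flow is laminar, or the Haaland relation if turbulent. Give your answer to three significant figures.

Re ≈ 73.7; laminar; f = 64/Re ≈ 0.869

Re = VD/ν = 0.7790·0.0332/3.51×10^-4 = 73.7
Re < 2300 → laminar → f = 64/Re = 0.8686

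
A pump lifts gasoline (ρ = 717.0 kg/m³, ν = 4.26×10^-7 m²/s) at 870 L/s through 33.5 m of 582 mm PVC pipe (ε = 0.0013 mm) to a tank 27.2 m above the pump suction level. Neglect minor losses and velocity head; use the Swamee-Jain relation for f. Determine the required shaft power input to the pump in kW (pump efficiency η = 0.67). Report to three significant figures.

V = 4Q/(πD²) = 3.270 m/s; Re = 4.47×10^6; ε/D = 2.23×10^-6; f = 0.009302
h_f = f(L/D)V²/2g = 0.2919 m
Total head H = z + h_f = 27.2 + 0.2919 = 27.49 m
P_hyd = ρgQH = 717.0·9.81·0.870·27.49 = 168.2 kW
P_shaft = P_hyd/η = 168.2/0.67 = 251.1 kW

P_shaft ≈ 251 kW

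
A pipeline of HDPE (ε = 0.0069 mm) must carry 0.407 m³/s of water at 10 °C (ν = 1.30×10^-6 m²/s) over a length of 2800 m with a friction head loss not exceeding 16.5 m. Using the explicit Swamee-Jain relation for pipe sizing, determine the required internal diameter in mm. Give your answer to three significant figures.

Swamee-Jain (Type III): D = 0.66·[ε^1.25·(LQ²/(gh_f))^4.75 + ν·Q^9.4·(L/(gh_f))^5.2]^0.04
LQ²/(gh_f) = 2.865; L/(gh_f) = 17.30
Term 1 = ε^1.25·(…)^4.75 = 5.25×10^-5; Term 2 = ν·Q^9.4·(…)^5.2 = 7.62×10^-4
D = 0.66·(5.25×10^-5 + 7.62×10^-4)^0.04 = 0.4966 m = 497 mm
Check: V = 2.10 m/s, Re = 8.03×10^5, f = 0.01234, h_f = 15.7 m ≈ 16.5 m ✓

D ≈ 497 mm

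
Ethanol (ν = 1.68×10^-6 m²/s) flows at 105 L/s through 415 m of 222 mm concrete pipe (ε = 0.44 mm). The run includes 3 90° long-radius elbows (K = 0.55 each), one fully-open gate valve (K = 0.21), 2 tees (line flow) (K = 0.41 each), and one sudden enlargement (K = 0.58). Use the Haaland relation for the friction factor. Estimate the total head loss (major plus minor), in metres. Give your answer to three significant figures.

H_L ≈ 18.0 m

V = 4Q/(πD²) = 2.713 m/s; V²/2g = 0.3750 m
Re = 3.58×10^5, ε/D = 0.00198 → f = 0.02386 (Haaland)
Major: h_f = f(L/D)·V²/2g = 0.02386·1869·0.3750 = 16.73 m
Minor: ΣK = 3.26; h_m = ΣK·V²/2g = 1.223 m
Total H_L = 16.73 + 1.223 = 17.95 m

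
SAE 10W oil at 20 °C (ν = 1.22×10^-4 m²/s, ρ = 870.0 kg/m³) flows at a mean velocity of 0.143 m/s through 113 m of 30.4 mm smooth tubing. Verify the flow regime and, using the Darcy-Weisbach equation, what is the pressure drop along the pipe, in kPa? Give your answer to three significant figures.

Re = VD/ν = 0.143·0.03040/1.22×10^-4 = 35.6 → laminar (Re < 2300)
f = 64/Re = 1.796
h_f = f(L/D)V²/(2g) = 1.796·(113/0.03040)·0.143²/(2·9.81) = 6.958 m
Δp = ρg·h_f = 870.0·9.81·6.958 = 59.39 kPa

Δp ≈ 59.4 kPa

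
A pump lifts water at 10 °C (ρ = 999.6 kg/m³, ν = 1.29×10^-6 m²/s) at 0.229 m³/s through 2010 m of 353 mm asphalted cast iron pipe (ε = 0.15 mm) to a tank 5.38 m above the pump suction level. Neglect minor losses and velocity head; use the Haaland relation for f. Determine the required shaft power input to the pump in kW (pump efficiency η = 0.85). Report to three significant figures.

P_shaft ≈ 85.1 kW

V = 4Q/(πD²) = 2.340 m/s; Re = 6.40×10^5; ε/D = 4.25×10^-4; f = 0.01689
h_f = f(L/D)V²/2g = 26.84 m
Total head H = z + h_f = 5.38 + 26.84 = 32.22 m
P_hyd = ρgQH = 999.6·9.81·0.229·32.22 = 72.35 kW
P_shaft = P_hyd/η = 72.35/0.85 = 85.11 kW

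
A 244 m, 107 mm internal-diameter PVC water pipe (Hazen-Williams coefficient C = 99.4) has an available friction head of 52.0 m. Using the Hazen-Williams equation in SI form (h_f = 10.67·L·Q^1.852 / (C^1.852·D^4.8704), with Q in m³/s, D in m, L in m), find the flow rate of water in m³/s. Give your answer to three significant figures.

Rearranging: Q = [h_f·C^1.852·D^4.8704 / (10.67·L)]^(1/1.852)
Q = [52.0·99.4^1.852·0.107^4.8704 / (10.67·244)]^0.540 = 0.03366 m³/s

Q ≈ 0.0337 m³/s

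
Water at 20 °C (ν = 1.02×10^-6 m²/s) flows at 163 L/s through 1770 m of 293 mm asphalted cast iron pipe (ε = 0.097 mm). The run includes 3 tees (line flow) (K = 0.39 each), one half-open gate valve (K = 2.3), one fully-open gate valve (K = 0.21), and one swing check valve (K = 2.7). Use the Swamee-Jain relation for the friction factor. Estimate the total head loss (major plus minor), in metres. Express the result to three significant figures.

V = 4Q/(πD²) = 2.417 m/s; V²/2g = 0.2979 m
Re = 6.94×10^5, ε/D = 3.31×10^-4 → f = 0.01630 (Swamee-Jain)
Major: h_f = f(L/D)·V²/2g = 0.01630·6041·0.2979 = 29.33 m
Minor: ΣK = 6.38; h_m = ΣK·V²/2g = 1.900 m
Total H_L = 29.33 + 1.900 = 31.23 m

H_L ≈ 31.2 m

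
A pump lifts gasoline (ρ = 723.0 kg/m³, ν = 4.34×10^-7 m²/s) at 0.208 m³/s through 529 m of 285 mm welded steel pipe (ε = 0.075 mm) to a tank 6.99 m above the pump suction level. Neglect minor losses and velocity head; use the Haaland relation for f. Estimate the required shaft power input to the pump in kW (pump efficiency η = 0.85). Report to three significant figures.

V = 4Q/(πD²) = 3.260 m/s; Re = 2.14×10^6; ε/D = 2.63×10^-4; f = 0.01490
h_f = f(L/D)V²/2g = 14.98 m
Total head H = z + h_f = 6.99 + 14.98 = 21.97 m
P_hyd = ρgQH = 723.0·9.81·0.208·21.97 = 32.42 kW
P_shaft = P_hyd/η = 32.42/0.85 = 38.14 kW

P_shaft ≈ 38.1 kW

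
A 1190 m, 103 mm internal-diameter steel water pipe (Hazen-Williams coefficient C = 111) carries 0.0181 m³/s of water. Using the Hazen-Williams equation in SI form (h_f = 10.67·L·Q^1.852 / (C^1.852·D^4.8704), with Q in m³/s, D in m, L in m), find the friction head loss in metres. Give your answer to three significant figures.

h_f = 10.67·1190·0.0181^1.852 / (111^1.852·0.103^4.8704) = 78.86 m

h_f ≈ 78.9 m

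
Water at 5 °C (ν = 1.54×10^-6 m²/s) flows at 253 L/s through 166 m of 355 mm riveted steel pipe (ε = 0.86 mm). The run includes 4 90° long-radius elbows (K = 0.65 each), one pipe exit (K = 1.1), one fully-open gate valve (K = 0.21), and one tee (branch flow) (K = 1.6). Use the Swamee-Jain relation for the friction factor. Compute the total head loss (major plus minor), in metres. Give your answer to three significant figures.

V = 4Q/(πD²) = 2.556 m/s; V²/2g = 0.3330 m
Re = 5.89×10^5, ε/D = 0.00242 → f = 0.02503 (Swamee-Jain)
Major: h_f = f(L/D)·V²/2g = 0.02503·467.6·0.3330 = 3.898 m
Minor: ΣK = 5.51; h_m = ΣK·V²/2g = 1.835 m
Total H_L = 3.898 + 1.835 = 5.733 m

H_L ≈ 5.73 m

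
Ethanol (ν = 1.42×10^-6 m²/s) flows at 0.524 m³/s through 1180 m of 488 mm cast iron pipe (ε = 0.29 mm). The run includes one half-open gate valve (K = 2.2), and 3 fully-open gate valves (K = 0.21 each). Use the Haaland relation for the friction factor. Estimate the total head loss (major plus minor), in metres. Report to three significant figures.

H_L ≈ 18.4 m

V = 4Q/(πD²) = 2.802 m/s; V²/2g = 0.4000 m
Re = 9.63×10^5, ε/D = 5.94×10^-4 → f = 0.01780 (Haaland)
Major: h_f = f(L/D)·V²/2g = 0.01780·2418·0.4000 = 17.22 m
Minor: ΣK = 2.83; h_m = ΣK·V²/2g = 1.132 m
Total H_L = 17.22 + 1.132 = 18.35 m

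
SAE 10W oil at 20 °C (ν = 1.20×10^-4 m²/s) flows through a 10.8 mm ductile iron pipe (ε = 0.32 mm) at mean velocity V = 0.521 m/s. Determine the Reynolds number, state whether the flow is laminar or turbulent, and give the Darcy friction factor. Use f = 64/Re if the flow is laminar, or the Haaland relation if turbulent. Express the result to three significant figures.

Re ≈ 46.9; laminar; f = 64/Re ≈ 1.36

Re = VD/ν = 0.5210·0.0108/1.20×10^-4 = 46.9
Re < 2300 → laminar → f = 64/Re = 1.365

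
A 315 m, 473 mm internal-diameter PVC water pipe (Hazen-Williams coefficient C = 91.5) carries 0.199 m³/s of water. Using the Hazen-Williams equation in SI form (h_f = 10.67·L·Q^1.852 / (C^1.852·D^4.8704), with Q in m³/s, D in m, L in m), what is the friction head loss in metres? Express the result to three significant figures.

h_f = 10.67·315·0.199^1.852 / (91.5^1.852·0.473^4.8704) = 1.510 m

h_f ≈ 1.51 m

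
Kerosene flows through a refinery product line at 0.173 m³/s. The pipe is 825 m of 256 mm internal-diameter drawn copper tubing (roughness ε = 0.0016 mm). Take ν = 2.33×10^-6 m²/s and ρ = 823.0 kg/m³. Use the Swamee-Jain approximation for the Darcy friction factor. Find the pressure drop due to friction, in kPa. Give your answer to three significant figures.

V = 4Q/(πD²) = 4·0.173/(π·0.256²) = 3.361 m/s
Re = VD/ν = 3.361·0.256/2.33×10^-6 = 3.69×10^5 → turbulent
ε/D = 0.0016/256 = 6.25×10^-6
Swamee-Jain: f = 0.01391
h_f = f(L/D)V²/(2g) = 0.01391·(825/0.256)·3.361²/(2·9.81) = 25.82 m
Δp = ρg·h_f = 823.0·9.81·25.82 = 208.4 kPa

Δp ≈ 208 kPa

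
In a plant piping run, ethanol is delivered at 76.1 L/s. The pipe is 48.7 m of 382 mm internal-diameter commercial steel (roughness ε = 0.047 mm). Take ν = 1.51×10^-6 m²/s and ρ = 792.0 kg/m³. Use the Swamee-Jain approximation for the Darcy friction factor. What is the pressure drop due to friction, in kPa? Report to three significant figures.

V = 4Q/(πD²) = 4·0.0761/(π·0.382²) = 0.6640 m/s
Re = VD/ν = 0.6640·0.382/1.51×10^-6 = 1.68×10^5 → turbulent
ε/D = 0.047/382 = 1.23×10^-4
Swamee-Jain: f = 0.01702
h_f = f(L/D)V²/(2g) = 0.01702·(48.7/0.382)·0.6640²/(2·9.81) = 0.04876 m
Δp = ρg·h_f = 792.0·9.81·0.04876 = 0.3789 kPa

Δp ≈ 0.379 kPa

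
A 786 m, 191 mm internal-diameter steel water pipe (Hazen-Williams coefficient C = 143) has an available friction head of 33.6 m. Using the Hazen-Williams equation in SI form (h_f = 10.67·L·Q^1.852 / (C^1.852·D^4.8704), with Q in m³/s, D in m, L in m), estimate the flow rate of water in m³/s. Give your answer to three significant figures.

Rearranging: Q = [h_f·C^1.852·D^4.8704 / (10.67·L)]^(1/1.852)
Q = [33.6·143^1.852·0.191^4.8704 / (10.67·786)]^0.540 = 0.09336 m³/s

Q ≈ 0.0934 m³/s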